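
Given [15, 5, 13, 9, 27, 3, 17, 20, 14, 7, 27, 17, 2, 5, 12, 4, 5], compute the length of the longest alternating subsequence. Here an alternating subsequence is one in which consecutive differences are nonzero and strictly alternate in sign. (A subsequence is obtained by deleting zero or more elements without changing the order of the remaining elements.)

A longest alternating subsequence is 15, 5, 13, 9, 27, 3, 17, 14, 27, 2, 5, 4, 5 (positions 1,2,3,4,5,6,7,9,11,13,14,16,17); its 12 consecutive differences strictly alternate in sign, and length 13 is optimal.

13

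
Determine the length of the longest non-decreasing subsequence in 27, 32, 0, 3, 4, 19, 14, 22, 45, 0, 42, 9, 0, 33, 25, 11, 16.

One longest non-decreasing subsequence is 0, 3, 4, 19, 22, 45 (positions 3,4,5,6,8,9), of length 6; no longer one exists.

6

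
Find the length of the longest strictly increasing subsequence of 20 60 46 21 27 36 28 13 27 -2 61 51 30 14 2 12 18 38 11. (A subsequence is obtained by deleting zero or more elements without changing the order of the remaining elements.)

Let dp[i] be the longest increasing subsequence ending at position i. Then dp = [1, 2, 2, 2, 3, 4, 4, 1, 3, 1, 5, 5, 5, 2, 2, 3, 4, 6, 3].
The maximum is 6; one witness is 20, 21, 27, 28, 30, 38 at positions 1,4,5,7,13,18.

6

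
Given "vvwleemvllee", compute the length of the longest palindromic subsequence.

Using dp[i][j] = 2 + dp[i+1][j−1] if the ends match, else max(dp[i+1][j], dp[i][j−1]):
dp[1][12] = 6. A witness is eellee at positions 5,6,9,10,11,12.

6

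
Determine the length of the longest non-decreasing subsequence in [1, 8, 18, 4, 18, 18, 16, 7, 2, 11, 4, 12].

Let dp[i] be the longest non-decreasing subsequence ending at position i. Then dp = [1, 2, 3, 2, 4, 5, 3, 3, 2, 4, 3, 5].
The maximum is 5; one witness is 1, 8, 18, 18, 18 at positions 1,2,3,5,6.

5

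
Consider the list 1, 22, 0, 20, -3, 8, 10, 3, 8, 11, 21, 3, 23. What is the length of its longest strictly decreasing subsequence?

5

Let dp[i] be the longest decreasing subsequence ending at position i. Then dp = [1, 1, 2, 2, 3, 3, 3, 4, 4, 3, 2, 5, 1].
The maximum is 5; one witness is 22, 20, 10, 8, 3 at positions 2,4,7,9,12.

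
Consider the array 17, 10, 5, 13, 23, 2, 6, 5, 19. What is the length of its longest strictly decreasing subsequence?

Scanning left to right, the best length ending at each element is: 17→1, 10→2, 5→3, 13→2, 23→1, 2→4, 6→3, 5→4, 19→2.
So the longest decreasing subsequence has length 4, e.g. 17, 10, 5, 2.

4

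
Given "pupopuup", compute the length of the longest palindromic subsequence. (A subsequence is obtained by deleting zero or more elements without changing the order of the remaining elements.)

7

One longest palindromic subsequence is pupopup (positions 1,2,3,4,5,7,8); it reads the same forward and backward, and the interval DP gives dp[1][8] = 7.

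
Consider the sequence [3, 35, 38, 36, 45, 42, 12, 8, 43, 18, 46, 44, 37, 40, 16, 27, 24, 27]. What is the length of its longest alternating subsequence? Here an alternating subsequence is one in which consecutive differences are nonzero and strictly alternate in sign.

14

A longest alternating subsequence is 3, 38, 36, 45, 42, 43, 18, 46, 37, 40, 16, 27, 24, 27 (positions 1,3,4,5,6,9,10,11,13,14,15,16,17,18); its 13 consecutive differences strictly alternate in sign, and length 14 is optimal.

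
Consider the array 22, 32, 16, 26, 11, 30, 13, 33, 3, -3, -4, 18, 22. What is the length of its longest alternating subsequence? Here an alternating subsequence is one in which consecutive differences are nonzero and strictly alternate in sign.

10

A longest alternating subsequence is 22, 32, 16, 26, 11, 30, 13, 33, 3, 18 (positions 1,2,3,4,5,6,7,8,9,12); its 9 consecutive differences strictly alternate in sign, and length 10 is optimal.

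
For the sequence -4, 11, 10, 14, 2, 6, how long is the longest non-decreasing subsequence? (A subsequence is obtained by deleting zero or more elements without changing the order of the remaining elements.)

One longest non-decreasing subsequence is -4, 11, 14 (positions 1,2,4), of length 3; no longer one exists.

3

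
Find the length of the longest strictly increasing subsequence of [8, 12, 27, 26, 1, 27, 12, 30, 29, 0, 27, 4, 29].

5

Let dp[i] be the longest increasing subsequence ending at position i. Then dp = [1, 2, 3, 3, 1, 4, 2, 5, 5, 1, 4, 2, 5].
The maximum is 5; one witness is 8, 12, 26, 27, 30 at positions 1,2,4,6,8.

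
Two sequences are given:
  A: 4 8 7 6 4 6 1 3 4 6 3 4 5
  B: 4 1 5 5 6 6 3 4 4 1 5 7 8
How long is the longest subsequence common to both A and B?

7

Backtracking the LCS table gives one alignment: 4 (A1,B1) → 6 (A4,B5) → 6 (A6,B6) → 3 (A8,B7) → 4 (A9,B8) → 4 (A12,B9) → 5 (A13,B11).
So the longest common subsequence has length 7.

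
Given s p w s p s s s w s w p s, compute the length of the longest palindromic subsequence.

11

One longest palindromic subsequence is spwssssswps (positions 1,2,3,4,6,7,8,10,11,12,13); it reads the same forward and backward, and the interval DP gives dp[1][13] = 11.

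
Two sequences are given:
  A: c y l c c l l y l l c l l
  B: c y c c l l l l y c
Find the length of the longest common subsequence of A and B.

A longest common subsequence is cyccllllc (length 9); the LCS DP confirms no longer common subsequence exists.

9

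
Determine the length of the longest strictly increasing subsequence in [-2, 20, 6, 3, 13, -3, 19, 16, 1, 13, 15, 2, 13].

One longest increasing subsequence is -2, 6, 13, 19 (positions 1,3,5,7), of length 4; no longer one exists.

4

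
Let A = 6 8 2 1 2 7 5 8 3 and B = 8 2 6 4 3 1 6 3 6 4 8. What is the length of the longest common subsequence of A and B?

Backtracking the LCS table gives one alignment: 8 (A2,B1) → 2 (A3,B2) → 1 (A4,B6) → 8 (A8,B11).
So the longest common subsequence has length 4.

4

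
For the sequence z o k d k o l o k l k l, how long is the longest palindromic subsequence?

Using dp[i][j] = 2 + dp[i+1][j−1] if the ends match, else max(dp[i+1][j], dp[i][j−1]):
dp[1][12] = 7. A witness is kkolokk at positions 3,5,6,7,8,9,11.

7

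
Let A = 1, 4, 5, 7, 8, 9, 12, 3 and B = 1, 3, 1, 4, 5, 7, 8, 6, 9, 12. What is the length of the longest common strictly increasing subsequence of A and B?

7

A longest common strictly increasing subsequence is 1, 4, 5, 7, 8, 9, 12 (length 7); it appears in order in both A and B, and no longer such subsequence exists.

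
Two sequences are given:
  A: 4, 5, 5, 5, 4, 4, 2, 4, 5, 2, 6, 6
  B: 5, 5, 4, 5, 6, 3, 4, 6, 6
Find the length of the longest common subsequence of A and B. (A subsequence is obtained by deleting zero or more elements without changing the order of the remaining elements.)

A longest common subsequence is 5, 5, 5, 4, 6, 6 (length 6); the LCS DP confirms no longer common subsequence exists.

6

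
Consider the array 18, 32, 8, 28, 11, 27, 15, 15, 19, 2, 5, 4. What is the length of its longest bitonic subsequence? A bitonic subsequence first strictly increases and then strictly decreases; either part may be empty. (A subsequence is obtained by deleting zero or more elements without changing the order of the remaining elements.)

Let inc[i] be the LIS ending at i and dec[i] the longest strictly decreasing subsequence starting at i. inc = [1, 2, 1, 2, 2, 3, 3, 3, 4, 1, 2, 2], dec = [4, 6, 3, 5, 3, 4, 3, 3, 3, 1, 2, 1].
max_i inc[i]+dec[i]−1 = 7, with one witness 18, 32, 28, 27, 19, 5, 4.

7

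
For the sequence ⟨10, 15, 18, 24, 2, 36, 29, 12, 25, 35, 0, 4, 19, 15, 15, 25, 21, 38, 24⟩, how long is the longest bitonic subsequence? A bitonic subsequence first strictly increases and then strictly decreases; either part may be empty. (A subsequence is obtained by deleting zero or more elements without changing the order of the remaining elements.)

One longest bitonic subsequence is 10, 15, 18, 24, 36, 29, 25, 19, 15 (positions 1,2,3,4,6,7,9,13,15): it rises to 36 then falls. Length 9 is optimal.

9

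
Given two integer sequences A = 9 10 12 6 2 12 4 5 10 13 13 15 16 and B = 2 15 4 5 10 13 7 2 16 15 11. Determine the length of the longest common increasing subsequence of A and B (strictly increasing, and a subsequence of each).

A longest common strictly increasing subsequence is 2, 4, 5, 10, 13, 16 (length 6); it appears in order in both A and B, and no longer such subsequence exists.

6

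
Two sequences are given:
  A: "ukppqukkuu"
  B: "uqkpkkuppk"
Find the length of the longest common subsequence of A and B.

6

A longest common subsequence is ukpkku (length 6); the LCS DP confirms no longer common subsequence exists.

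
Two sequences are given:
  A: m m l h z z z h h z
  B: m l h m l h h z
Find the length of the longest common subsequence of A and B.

A longest common subsequence is mmlhhz (length 6); the LCS DP confirms no longer common subsequence exists.

6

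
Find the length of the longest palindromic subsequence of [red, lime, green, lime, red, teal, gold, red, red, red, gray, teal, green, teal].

Using dp[i][j] = 2 + dp[i+1][j−1] if the ends match, else max(dp[i+1][j], dp[i][j−1]):
dp[1][14] = 7. A witness is green teal red red red teal green at positions 3,6,8,9,10,12,13.

7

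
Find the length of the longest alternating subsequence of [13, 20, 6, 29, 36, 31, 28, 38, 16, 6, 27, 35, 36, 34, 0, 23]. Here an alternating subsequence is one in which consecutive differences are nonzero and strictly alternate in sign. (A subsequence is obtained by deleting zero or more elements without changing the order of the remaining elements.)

10

A longest alternating subsequence is 13, 20, 6, 36, 31, 38, 16, 27, 0, 23 (positions 1,2,3,5,6,8,9,11,15,16); its 9 consecutive differences strictly alternate in sign, and length 10 is optimal.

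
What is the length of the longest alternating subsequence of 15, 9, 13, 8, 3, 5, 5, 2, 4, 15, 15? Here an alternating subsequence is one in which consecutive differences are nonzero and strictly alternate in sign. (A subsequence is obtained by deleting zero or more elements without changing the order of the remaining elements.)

7

A longest alternating subsequence is 15, 9, 13, 3, 5, 2, 4 (positions 1,2,3,5,6,8,9); its 6 consecutive differences strictly alternate in sign, and length 7 is optimal.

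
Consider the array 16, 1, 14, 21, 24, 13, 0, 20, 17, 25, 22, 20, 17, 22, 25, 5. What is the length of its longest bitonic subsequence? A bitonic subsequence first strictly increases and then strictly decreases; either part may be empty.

9

One longest bitonic subsequence is 1, 14, 21, 24, 25, 22, 20, 17, 5 (positions 2,3,4,5,10,11,12,13,16): it rises to 25 then falls. Length 9 is optimal.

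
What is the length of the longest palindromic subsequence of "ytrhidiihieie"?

Using dp[i][j] = 2 + dp[i+1][j−1] if the ends match, else max(dp[i+1][j], dp[i][j−1]):
dp[1][13] = 5. A witness is iihii at positions 7,8,9,10,12.

5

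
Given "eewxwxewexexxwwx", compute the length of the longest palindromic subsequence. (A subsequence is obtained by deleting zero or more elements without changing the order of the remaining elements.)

9

One longest palindromic subsequence is xwwxxxwwx (positions 4,5,8,10,12,13,14,15,16); it reads the same forward and backward, and the interval DP gives dp[1][16] = 9.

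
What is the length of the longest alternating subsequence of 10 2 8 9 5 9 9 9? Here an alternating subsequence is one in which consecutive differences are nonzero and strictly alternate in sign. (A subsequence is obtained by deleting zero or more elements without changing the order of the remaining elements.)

5

A longest alternating subsequence is 10, 2, 8, 5, 9 (positions 1,2,3,5,6); its 4 consecutive differences strictly alternate in sign, and length 5 is optimal.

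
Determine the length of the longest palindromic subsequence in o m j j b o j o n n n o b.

7

One longest palindromic subsequence is bonnnob (positions 5,6,9,10,11,12,13); it reads the same forward and backward, and the interval DP gives dp[1][13] = 7.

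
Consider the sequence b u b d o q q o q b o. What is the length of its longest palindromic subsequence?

One longest palindromic subsequence is boqqob (positions 3,5,6,7,8,10); it reads the same forward and backward, and the interval DP gives dp[1][11] = 6.

6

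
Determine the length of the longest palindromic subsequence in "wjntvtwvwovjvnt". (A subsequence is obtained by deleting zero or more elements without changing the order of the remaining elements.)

Using dp[i][j] = 2 + dp[i+1][j−1] if the ends match, else max(dp[i+1][j], dp[i][j−1]):
dp[1][15] = 7. A witness is tvvovvt at positions 4,5,8,10,11,13,15.

7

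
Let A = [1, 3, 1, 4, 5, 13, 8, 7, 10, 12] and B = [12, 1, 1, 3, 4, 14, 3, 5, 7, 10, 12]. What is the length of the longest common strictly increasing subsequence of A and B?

A longest common strictly increasing subsequence is 1, 3, 4, 5, 7, 10, 12 (length 7); it appears in order in both A and B, and no longer such subsequence exists.

7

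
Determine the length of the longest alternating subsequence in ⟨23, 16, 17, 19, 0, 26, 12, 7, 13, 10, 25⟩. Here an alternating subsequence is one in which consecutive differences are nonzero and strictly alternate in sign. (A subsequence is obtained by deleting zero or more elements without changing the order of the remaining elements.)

Track the best alternating length ending on an up-step vs a down-step at each position: up/down = 1/1, 1/2, 3/2, 3/2, 1/4, 5/1, 5/6, 5/6, 7/6, 7/8, 9/6.
The maximum over both is 9; one such subsequence is 23, 16, 17, 0, 26, 12, 13, 10, 25.

9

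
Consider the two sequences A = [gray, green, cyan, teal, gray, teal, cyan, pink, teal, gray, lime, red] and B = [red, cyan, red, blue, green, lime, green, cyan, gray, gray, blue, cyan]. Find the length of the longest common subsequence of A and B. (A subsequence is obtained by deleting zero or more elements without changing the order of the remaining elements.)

4

A longest common subsequence is green, cyan, gray, cyan (length 4); the LCS DP confirms no longer common subsequence exists.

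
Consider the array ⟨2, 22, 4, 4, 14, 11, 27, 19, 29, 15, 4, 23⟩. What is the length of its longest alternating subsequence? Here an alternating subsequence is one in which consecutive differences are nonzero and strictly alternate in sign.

Track the best alternating length ending on an up-step vs a down-step at each position: up/down = 1/1, 2/1, 2/3, 2/3, 4/3, 4/5, 6/1, 6/7, 8/1, 6/9, 2/9, 10/9.
The maximum over both is 10; one such subsequence is 2, 22, 4, 14, 11, 27, 19, 29, 15, 23.

10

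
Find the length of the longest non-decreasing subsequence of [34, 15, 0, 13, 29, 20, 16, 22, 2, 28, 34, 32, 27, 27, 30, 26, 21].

Let dp[i] be the longest non-decreasing subsequence ending at position i. Then dp = [1, 1, 1, 2, 3, 3, 3, 4, 2, 5, 6, 6, 5, 6, 7, 5, 4].
The maximum is 7; one witness is 0, 13, 20, 22, 27, 27, 30 at positions 3,4,6,8,13,14,15.

7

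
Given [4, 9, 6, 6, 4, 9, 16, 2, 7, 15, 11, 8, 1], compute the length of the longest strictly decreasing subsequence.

Let dp[i] be the longest decreasing subsequence ending at position i. Then dp = [1, 1, 2, 2, 3, 1, 1, 4, 2, 2, 3, 4, 5].
The maximum is 5; one witness is 9, 6, 4, 2, 1 at positions 2,3,5,8,13.

5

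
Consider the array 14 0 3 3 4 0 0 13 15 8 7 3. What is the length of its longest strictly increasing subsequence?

Let dp[i] be the longest increasing subsequence ending at position i. Then dp = [1, 1, 2, 2, 3, 1, 1, 4, 5, 4, 4, 2].
The maximum is 5; one witness is 0, 3, 4, 13, 15 at positions 2,3,5,8,9.

5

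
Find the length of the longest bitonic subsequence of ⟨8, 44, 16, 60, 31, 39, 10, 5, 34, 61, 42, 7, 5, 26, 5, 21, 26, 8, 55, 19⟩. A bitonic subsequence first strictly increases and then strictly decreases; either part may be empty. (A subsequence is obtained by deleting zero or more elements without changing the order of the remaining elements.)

Let inc[i] be the LIS ending at i and dec[i] the longest strictly decreasing subsequence starting at i. inc = [1, 2, 2, 3, 3, 4, 2, 1, 4, 5, 5, 2, 1, 3, 1, 3, 4, 3, 6, 4], dec = [3, 6, 4, 6, 4, 5, 3, 1, 4, 5, 4, 2, 1, 3, 1, 2, 2, 1, 2, 1].
max_i inc[i]+dec[i]−1 = 9, with one witness 8, 16, 31, 39, 61, 42, 26, 21, 19.

9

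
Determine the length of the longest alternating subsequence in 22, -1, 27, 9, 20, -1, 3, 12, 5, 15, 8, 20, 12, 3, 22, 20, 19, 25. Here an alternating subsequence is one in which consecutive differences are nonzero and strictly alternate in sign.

15

Track the best alternating length ending on an up-step vs a down-step at each position: up/down = 1/1, 1/2, 3/1, 3/4, 5/4, 1/6, 7/6, 7/6, 7/8, 9/6, 9/10, 11/4, 11/12, 7/12, 13/4, 13/14, 13/14, 15/4.
The maximum over both is 15; one such subsequence is 22, -1, 27, 9, 20, -1, 12, 5, 15, 8, 20, 12, 22, 20, 25.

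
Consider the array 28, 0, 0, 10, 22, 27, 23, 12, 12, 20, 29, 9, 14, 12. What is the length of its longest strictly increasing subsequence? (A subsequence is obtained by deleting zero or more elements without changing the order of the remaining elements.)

5

Scanning left to right, the best length ending at each element is: 28→1, 0→1, 0→1, 10→2, 22→3, 27→4, 23→4, 12→3, 12→3, 20→4, 29→5, 9→2, 14→4, 12→3.
So the longest increasing subsequence has length 5, e.g. 0, 10, 22, 27, 29.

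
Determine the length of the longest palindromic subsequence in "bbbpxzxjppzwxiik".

6

Using dp[i][j] = 2 + dp[i+1][j−1] if the ends match, else max(dp[i+1][j], dp[i][j−1]):
dp[1][16] = 6. A witness is xzppzx at positions 5,6,9,10,11,13.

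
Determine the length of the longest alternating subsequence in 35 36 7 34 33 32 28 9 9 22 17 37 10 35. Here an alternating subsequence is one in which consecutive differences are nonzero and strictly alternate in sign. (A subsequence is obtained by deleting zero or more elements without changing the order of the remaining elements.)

10

Track the best alternating length ending on an up-step vs a down-step at each position: up/down = 1/1, 2/1, 1/3, 4/3, 4/5, 4/5, 4/5, 4/5, 4/5, 6/5, 6/7, 8/1, 6/9, 10/9.
The maximum over both is 10; one such subsequence is 35, 36, 7, 34, 9, 22, 17, 37, 10, 35.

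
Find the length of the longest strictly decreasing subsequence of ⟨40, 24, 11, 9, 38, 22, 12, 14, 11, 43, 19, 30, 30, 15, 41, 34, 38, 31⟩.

Let dp[i] be the longest decreasing subsequence ending at position i. Then dp = [1, 2, 3, 4, 2, 3, 4, 4, 5, 1, 4, 3, 3, 5, 2, 3, 3, 4].
The maximum is 5; one witness is 40, 24, 22, 12, 11 at positions 1,2,6,7,9.

5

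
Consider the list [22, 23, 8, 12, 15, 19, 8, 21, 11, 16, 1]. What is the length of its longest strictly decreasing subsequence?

Let dp[i] be the longest decreasing subsequence ending at position i. Then dp = [1, 1, 2, 2, 2, 2, 3, 2, 3, 3, 4].
The maximum is 4; one witness is 22, 12, 8, 1 at positions 1,4,7,11.

4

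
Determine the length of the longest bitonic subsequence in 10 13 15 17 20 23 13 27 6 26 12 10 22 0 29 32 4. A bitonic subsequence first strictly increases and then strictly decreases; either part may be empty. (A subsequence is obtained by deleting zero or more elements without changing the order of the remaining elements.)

11

One longest bitonic subsequence is 10, 13, 15, 17, 20, 23, 27, 26, 12, 10, 4 (positions 1,2,3,4,5,6,8,10,11,12,17): it rises to 27 then falls. Length 11 is optimal.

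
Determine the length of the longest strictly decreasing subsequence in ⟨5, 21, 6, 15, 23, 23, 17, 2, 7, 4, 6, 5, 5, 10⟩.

One longest decreasing subsequence is 21, 15, 7, 6, 5 (positions 2,4,9,11,12), of length 5; no longer one exists.

5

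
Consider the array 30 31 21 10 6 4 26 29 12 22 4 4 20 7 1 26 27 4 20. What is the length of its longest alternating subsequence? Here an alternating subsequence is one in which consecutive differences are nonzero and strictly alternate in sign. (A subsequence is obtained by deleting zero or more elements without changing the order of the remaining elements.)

12

A longest alternating subsequence is 30, 31, 21, 26, 12, 22, 4, 20, 7, 26, 4, 20 (positions 1,2,3,7,9,10,11,13,14,16,18,19); its 11 consecutive differences strictly alternate in sign, and length 12 is optimal.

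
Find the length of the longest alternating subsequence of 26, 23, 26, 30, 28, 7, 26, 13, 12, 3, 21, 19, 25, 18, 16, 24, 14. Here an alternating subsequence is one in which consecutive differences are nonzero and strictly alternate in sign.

12

Track the best alternating length ending on an up-step vs a down-step at each position: up/down = 1/1, 1/2, 3/1, 3/1, 3/4, 1/4, 5/4, 5/6, 5/6, 1/6, 7/6, 7/8, 9/6, 7/10, 7/10, 11/10, 7/12.
The maximum over both is 12; one such subsequence is 26, 23, 26, 7, 26, 13, 21, 19, 25, 18, 24, 14.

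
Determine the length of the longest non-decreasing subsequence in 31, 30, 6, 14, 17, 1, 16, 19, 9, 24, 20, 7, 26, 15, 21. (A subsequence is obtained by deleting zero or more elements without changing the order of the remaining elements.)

6

One longest non-decreasing subsequence is 6, 14, 17, 19, 24, 26 (positions 3,4,5,8,10,13), of length 6; no longer one exists.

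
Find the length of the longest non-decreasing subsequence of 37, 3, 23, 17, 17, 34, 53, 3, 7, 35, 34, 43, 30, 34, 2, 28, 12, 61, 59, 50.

Scanning left to right, the best length ending at each element is: 37→1, 3→1, 23→2, 17→2, 17→3, 34→4, 53→5, 3→2, 7→3, 35→5, 34→5, 43→6, 30→4, 34→6, 2→1, 28→4, 12→4, 61→7, 59→7, 50→7.
So the longest non-decreasing subsequence has length 7, e.g. 3, 17, 17, 34, 35, 43, 61.

7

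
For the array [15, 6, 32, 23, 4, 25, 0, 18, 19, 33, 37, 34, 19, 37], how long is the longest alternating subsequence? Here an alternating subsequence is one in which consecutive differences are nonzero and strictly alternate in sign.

9

Track the best alternating length ending on an up-step vs a down-step at each position: up/down = 1/1, 1/2, 3/1, 3/4, 1/4, 5/4, 1/6, 7/6, 7/6, 7/1, 7/1, 7/8, 7/8, 9/1.
The maximum over both is 9; one such subsequence is 15, 6, 32, 23, 25, 0, 37, 34, 37.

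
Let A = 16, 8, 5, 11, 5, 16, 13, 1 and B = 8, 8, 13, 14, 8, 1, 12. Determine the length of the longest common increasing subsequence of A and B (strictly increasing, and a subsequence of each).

A longest common strictly increasing subsequence is 8, 13 (length 2); it appears in order in both A and B, and no longer such subsequence exists.

2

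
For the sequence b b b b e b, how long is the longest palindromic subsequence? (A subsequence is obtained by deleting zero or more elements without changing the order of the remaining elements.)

5

One longest palindromic subsequence is bbbbb (positions 1,2,3,4,6); it reads the same forward and backward, and the interval DP gives dp[1][6] = 5.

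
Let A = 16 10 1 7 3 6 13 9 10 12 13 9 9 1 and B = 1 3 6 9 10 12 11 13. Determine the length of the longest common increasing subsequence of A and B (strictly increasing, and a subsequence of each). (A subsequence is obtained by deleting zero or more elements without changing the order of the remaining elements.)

For each value that appears in both, track the longest common increasing run ending there.
The best achievable length is 7; one witness is 1, 3, 6, 9, 10, 12, 13 (A-positions 3,5,6,8,9,10,11, B-positions 1,2,3,4,5,6,8).

7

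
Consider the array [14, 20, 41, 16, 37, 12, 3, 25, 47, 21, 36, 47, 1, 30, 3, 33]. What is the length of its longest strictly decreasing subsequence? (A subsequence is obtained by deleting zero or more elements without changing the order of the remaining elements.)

Let dp[i] be the longest decreasing subsequence ending at position i. Then dp = [1, 1, 1, 2, 2, 3, 4, 3, 1, 4, 3, 1, 5, 4, 5, 4].
The maximum is 5; one witness is 20, 16, 12, 3, 1 at positions 2,4,6,7,13.

5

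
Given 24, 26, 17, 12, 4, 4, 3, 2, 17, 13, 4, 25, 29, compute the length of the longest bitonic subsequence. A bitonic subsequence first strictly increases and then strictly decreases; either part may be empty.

One longest bitonic subsequence is 24, 26, 17, 12, 4, 3, 2 (positions 1,2,3,4,6,7,8): it rises to 26 then falls. Length 7 is optimal.

7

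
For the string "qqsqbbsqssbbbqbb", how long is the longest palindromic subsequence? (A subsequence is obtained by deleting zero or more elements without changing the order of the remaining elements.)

9

One longest palindromic subsequence is bbqbbbqbb (positions 5,6,8,11,12,13,14,15,16); it reads the same forward and backward, and the interval DP gives dp[1][16] = 9.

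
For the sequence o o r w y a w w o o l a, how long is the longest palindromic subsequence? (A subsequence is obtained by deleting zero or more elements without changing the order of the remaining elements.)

Using dp[i][j] = 2 + dp[i+1][j−1] if the ends match, else max(dp[i+1][j], dp[i][j−1]):
dp[1][12] = 7. A witness is oowwwoo at positions 1,2,4,7,8,9,10.

7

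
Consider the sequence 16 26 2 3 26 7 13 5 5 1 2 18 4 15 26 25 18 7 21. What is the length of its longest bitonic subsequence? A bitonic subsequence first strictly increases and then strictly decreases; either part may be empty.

9

Let inc[i] be the LIS ending at i and dec[i] the longest strictly decreasing subsequence starting at i. inc = [1, 2, 1, 2, 3, 3, 4, 3, 3, 1, 2, 5, 3, 5, 6, 6, 6, 4, 7], dec = [4, 4, 2, 2, 4, 3, 3, 2, 2, 1, 1, 3, 1, 2, 4, 3, 2, 1, 1].
max_i inc[i]+dec[i]−1 = 9, with one witness 2, 3, 7, 13, 18, 26, 25, 18, 7.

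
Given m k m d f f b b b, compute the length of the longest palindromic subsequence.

Using dp[i][j] = 2 + dp[i+1][j−1] if the ends match, else max(dp[i+1][j], dp[i][j−1]):
dp[1][9] = 3. A witness is bbb at positions 7,8,9.

3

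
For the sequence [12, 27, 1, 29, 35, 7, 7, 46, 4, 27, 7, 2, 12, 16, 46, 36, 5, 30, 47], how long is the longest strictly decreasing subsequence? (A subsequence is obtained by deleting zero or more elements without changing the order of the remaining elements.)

4

Scanning left to right, the best length ending at each element is: 12→1, 27→1, 1→2, 29→1, 35→1, 7→2, 7→2, 46→1, 4→3, 27→2, 7→3, 2→4, 12→3, 16→3, 46→1, 36→2, 5→4, 30→3, 47→1.
So the longest decreasing subsequence has length 4, e.g. 12, 7, 4, 2.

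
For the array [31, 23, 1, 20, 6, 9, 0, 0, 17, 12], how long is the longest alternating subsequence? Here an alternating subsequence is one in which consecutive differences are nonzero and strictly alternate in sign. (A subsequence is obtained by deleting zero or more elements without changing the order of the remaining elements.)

8

Track the best alternating length ending on an up-step vs a down-step at each position: up/down = 1/1, 1/2, 1/2, 3/2, 3/4, 5/4, 1/6, 1/6, 7/4, 7/8.
The maximum over both is 8; one such subsequence is 31, 1, 20, 6, 9, 0, 17, 12.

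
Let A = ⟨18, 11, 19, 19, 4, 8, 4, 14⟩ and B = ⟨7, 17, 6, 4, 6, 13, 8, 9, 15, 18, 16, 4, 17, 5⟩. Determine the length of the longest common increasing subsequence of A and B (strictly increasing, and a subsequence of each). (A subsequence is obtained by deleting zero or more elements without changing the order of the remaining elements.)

2

For each value that appears in both, track the longest common increasing run ending there.
The best achievable length is 2; one witness is 4, 8 (A-positions 5,6, B-positions 4,7).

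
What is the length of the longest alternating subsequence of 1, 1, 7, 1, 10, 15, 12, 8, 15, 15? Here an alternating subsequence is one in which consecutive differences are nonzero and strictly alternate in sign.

A longest alternating subsequence is 1, 7, 1, 15, 12, 15 (positions 1,3,4,6,7,9); its 5 consecutive differences strictly alternate in sign, and length 6 is optimal.

6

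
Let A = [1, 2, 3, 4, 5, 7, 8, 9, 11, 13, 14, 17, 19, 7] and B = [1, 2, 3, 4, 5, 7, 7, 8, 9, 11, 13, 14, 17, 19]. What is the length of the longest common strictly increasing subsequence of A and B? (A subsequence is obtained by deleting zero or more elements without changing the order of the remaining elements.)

13

For each value that appears in both, track the longest common increasing run ending there.
The best achievable length is 13; one witness is 1, 2, 3, 4, 5, 7, 8, 9, 11, 13, 14, 17, 19 (A-positions 1,2,3,4,5,6,7,8,9,10,11,12,13, B-positions 1,2,3,4,5,6,8,9,10,11,12,13,14).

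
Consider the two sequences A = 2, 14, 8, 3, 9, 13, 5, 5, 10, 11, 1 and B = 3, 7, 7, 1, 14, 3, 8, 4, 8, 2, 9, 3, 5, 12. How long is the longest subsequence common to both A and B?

Backtracking the LCS table gives one alignment: 14 (A2,B5) → 8 (A3,B9) → 3 (A4,B12) → 5 (A7,B13).
So the longest common subsequence has length 4.

4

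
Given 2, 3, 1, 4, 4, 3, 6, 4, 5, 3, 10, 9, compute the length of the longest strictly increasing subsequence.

One longest increasing subsequence is 2, 3, 4, 6, 10 (positions 1,2,4,7,11), of length 5; no longer one exists.

5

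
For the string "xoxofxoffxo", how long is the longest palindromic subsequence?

7

One longest palindromic subsequence is oxfffxo (positions 2,3,5,8,9,10,11); it reads the same forward and backward, and the interval DP gives dp[1][11] = 7.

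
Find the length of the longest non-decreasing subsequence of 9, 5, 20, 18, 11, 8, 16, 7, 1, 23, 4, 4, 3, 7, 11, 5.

5

Let dp[i] be the longest non-decreasing subsequence ending at position i. Then dp = [1, 1, 2, 2, 2, 2, 3, 2, 1, 4, 2, 3, 2, 4, 5, 4].
The maximum is 5; one witness is 1, 4, 4, 7, 11 at positions 9,11,12,14,15.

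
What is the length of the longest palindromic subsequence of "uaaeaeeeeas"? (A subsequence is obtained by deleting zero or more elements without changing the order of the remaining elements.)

Using dp[i][j] = 2 + dp[i+1][j−1] if the ends match, else max(dp[i+1][j], dp[i][j−1]):
dp[1][11] = 7. A witness is aeeeeea at positions 3,4,6,7,8,9,10.

7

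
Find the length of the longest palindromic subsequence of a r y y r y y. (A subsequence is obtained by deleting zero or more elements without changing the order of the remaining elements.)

5

One longest palindromic subsequence is yyryy (positions 3,4,5,6,7); it reads the same forward and backward, and the interval DP gives dp[1][7] = 5.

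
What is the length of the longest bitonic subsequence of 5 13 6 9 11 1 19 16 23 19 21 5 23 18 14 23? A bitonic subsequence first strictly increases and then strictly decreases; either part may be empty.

Let inc[i] be the LIS ending at i and dec[i] the longest strictly decreasing subsequence starting at i. inc = [1, 2, 2, 3, 4, 1, 5, 5, 6, 6, 7, 2, 8, 6, 5, 8], dec = [2, 3, 2, 2, 2, 1, 3, 2, 4, 3, 3, 1, 3, 2, 1, 1].
max_i inc[i]+dec[i]−1 = 10, with one witness 5, 6, 9, 11, 16, 19, 21, 23, 18, 14.

10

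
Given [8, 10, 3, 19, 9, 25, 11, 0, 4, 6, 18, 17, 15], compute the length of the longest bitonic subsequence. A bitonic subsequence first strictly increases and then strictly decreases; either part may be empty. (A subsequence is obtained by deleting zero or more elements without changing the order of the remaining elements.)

One longest bitonic subsequence is 8, 10, 19, 25, 18, 17, 15 (positions 1,2,4,6,11,12,13): it rises to 25 then falls. Length 7 is optimal.

7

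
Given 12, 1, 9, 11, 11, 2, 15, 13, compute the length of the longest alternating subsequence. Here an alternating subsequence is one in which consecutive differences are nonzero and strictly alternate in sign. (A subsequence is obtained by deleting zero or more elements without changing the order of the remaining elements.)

Track the best alternating length ending on an up-step vs a down-step at each position: up/down = 1/1, 1/2, 3/2, 3/2, 3/2, 3/4, 5/1, 5/6.
The maximum over both is 6; one such subsequence is 12, 1, 9, 2, 15, 13.

6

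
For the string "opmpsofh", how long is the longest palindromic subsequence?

Using dp[i][j] = 2 + dp[i+1][j−1] if the ends match, else max(dp[i+1][j], dp[i][j−1]):
dp[1][8] = 5. A witness is opmpo at positions 1,2,3,4,6.

5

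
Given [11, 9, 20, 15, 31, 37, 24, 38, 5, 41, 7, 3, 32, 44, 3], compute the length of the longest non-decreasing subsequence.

One longest non-decreasing subsequence is 11, 20, 31, 37, 38, 41, 44 (positions 1,3,5,6,8,10,14), of length 7; no longer one exists.

7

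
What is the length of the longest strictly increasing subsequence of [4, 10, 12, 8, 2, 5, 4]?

3

Scanning left to right, the best length ending at each element is: 4→1, 10→2, 12→3, 8→2, 2→1, 5→2, 4→2.
So the longest increasing subsequence has length 3, e.g. 4, 10, 12.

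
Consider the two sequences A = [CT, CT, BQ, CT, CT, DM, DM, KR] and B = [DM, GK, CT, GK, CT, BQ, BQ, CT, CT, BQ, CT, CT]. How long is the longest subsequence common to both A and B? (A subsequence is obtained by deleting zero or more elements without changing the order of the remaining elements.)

5

Backtracking the LCS table gives one alignment: CT (A1,B8) → CT (A2,B9) → BQ (A3,B10) → CT (A4,B11) → CT (A5,B12).
So the longest common subsequence has length 5.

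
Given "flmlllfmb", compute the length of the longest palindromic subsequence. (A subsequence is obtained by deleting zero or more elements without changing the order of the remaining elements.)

6

Using dp[i][j] = 2 + dp[i+1][j−1] if the ends match, else max(dp[i+1][j], dp[i][j−1]):
dp[1][9] = 6. A witness is fllllf at positions 1,2,4,5,6,7.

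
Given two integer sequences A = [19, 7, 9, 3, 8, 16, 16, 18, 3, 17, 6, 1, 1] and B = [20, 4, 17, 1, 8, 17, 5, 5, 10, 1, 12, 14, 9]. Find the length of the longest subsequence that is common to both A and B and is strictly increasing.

A longest common strictly increasing subsequence is 8, 17 (length 2); it appears in order in both A and B, and no longer such subsequence exists.

2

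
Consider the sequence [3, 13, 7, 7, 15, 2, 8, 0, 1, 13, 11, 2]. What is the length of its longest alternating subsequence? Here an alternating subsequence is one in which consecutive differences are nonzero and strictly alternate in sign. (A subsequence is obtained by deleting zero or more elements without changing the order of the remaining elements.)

A longest alternating subsequence is 3, 13, 7, 15, 2, 8, 0, 13, 11 (positions 1,2,3,5,6,7,8,10,11); its 8 consecutive differences strictly alternate in sign, and length 9 is optimal.

9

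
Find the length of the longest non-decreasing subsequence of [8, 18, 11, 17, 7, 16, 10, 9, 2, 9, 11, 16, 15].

5

One longest non-decreasing subsequence is 8, 9, 9, 11, 16 (positions 1,8,10,11,12), of length 5; no longer one exists.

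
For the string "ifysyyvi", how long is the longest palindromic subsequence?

5

Using dp[i][j] = 2 + dp[i+1][j−1] if the ends match, else max(dp[i+1][j], dp[i][j−1]):
dp[1][8] = 5. A witness is iyyyi at positions 1,3,5,6,8.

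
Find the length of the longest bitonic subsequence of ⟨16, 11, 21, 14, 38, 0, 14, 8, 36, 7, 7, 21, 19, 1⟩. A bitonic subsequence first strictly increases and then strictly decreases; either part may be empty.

One longest bitonic subsequence is 16, 21, 38, 36, 21, 19, 1 (positions 1,3,5,9,12,13,14): it rises to 38 then falls. Length 7 is optimal.

7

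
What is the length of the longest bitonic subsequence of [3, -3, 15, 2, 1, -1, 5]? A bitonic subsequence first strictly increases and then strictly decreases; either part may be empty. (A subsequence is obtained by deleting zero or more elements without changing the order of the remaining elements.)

Let inc[i] be the LIS ending at i and dec[i] the longest strictly decreasing subsequence starting at i. inc = [1, 1, 2, 2, 2, 2, 3], dec = [4, 1, 4, 3, 2, 1, 1].
max_i inc[i]+dec[i]−1 = 5, with one witness 3, 15, 2, 1, -1.

5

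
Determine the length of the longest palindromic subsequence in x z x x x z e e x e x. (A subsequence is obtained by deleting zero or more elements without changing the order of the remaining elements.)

7

One longest palindromic subsequence is xzxxxzx (positions 1,2,3,4,5,6,11); it reads the same forward and backward, and the interval DP gives dp[1][11] = 7.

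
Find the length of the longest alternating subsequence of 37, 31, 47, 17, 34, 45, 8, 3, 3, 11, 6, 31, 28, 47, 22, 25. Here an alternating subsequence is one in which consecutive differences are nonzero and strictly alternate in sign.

13

Track the best alternating length ending on an up-step vs a down-step at each position: up/down = 1/1, 1/2, 3/1, 1/4, 5/4, 5/4, 1/6, 1/6, 1/6, 7/6, 7/8, 9/6, 9/10, 11/1, 9/12, 13/12.
The maximum over both is 13; one such subsequence is 37, 31, 47, 17, 34, 8, 11, 6, 31, 28, 47, 22, 25.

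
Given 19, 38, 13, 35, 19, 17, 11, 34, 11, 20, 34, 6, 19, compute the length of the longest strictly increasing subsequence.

Scanning left to right, the best length ending at each element is: 19→1, 38→2, 13→1, 35→2, 19→2, 17→2, 11→1, 34→3, 11→1, 20→3, 34→4, 6→1, 19→3.
So the longest increasing subsequence has length 4, e.g. 13, 19, 20, 34.

4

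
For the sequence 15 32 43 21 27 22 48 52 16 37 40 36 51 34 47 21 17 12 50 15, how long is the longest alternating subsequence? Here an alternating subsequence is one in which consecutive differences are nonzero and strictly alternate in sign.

Track the best alternating length ending on an up-step vs a down-step at each position: up/down = 1/1, 2/1, 2/1, 2/3, 4/3, 4/5, 6/1, 6/1, 2/7, 8/7, 8/7, 8/9, 10/7, 8/11, 12/11, 8/13, 8/13, 1/13, 14/11, 14/15.
The maximum over both is 15; one such subsequence is 15, 32, 21, 27, 22, 48, 16, 37, 36, 51, 34, 47, 21, 50, 15.

15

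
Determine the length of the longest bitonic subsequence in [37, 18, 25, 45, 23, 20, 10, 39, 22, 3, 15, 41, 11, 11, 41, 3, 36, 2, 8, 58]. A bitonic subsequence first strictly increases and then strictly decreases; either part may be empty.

9

Let inc[i] be the LIS ending at i and dec[i] the longest strictly decreasing subsequence starting at i. inc = [1, 1, 2, 3, 2, 2, 1, 3, 3, 1, 2, 4, 2, 2, 4, 1, 4, 1, 2, 5], dec = [8, 5, 7, 7, 6, 5, 3, 6, 5, 2, 4, 4, 3, 3, 3, 2, 2, 1, 1, 1].
max_i inc[i]+dec[i]−1 = 9, with one witness 18, 25, 45, 39, 22, 15, 11, 3, 2.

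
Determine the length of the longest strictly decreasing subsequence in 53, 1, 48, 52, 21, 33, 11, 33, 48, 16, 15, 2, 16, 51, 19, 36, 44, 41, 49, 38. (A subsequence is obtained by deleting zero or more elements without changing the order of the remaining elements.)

6

Scanning left to right, the best length ending at each element is: 53→1, 1→2, 48→2, 52→2, 21→3, 33→3, 11→4, 33→3, 48→3, 16→4, 15→5, 2→6, 16→4, 51→3, 19→4, 36→4, 44→4, 41→5, 49→4, 38→6.
So the longest decreasing subsequence has length 6, e.g. 53, 48, 21, 16, 15, 2.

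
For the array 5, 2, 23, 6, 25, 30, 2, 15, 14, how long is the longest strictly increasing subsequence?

4

Let dp[i] be the longest increasing subsequence ending at position i. Then dp = [1, 1, 2, 2, 3, 4, 1, 3, 3].
The maximum is 4; one witness is 5, 23, 25, 30 at positions 1,3,5,6.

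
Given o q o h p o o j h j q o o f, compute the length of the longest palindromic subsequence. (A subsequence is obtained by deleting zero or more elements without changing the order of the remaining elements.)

8

One longest palindromic subsequence is oohoohoo (positions 1,3,4,6,7,9,12,13); it reads the same forward and backward, and the interval DP gives dp[1][14] = 8.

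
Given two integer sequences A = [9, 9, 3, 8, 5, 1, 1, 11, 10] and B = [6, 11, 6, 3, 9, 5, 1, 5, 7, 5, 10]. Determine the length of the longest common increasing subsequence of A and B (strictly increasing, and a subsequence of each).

3

For each value that appears in both, track the longest common increasing run ending there.
The best achievable length is 3; one witness is 3, 5, 10 (A-positions 3,5,9, B-positions 4,6,11).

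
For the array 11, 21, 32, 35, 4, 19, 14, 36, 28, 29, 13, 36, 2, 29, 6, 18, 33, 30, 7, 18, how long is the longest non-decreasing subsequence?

6

Let dp[i] be the longest non-decreasing subsequence ending at position i. Then dp = [1, 2, 3, 4, 1, 2, 2, 5, 3, 4, 2, 6, 1, 5, 2, 3, 6, 6, 3, 4].
The maximum is 6; one witness is 11, 21, 32, 35, 36, 36 at positions 1,2,3,4,8,12.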